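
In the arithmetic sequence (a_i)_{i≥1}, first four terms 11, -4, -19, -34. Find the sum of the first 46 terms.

-15019

Common difference d = -15.
a_i = 11 + (i - 1)·(-15).
a_{46} = -664; S = 46·(11 + (-664))/2 = -15019.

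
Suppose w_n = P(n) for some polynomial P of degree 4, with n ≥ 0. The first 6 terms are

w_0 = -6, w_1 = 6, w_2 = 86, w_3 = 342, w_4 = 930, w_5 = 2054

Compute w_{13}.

70662

1st diffs: 12, 80, 256, 588, 1124.
2nd diffs: 68, 176, 332, 536.
3rd diffs: 108, 156, 204.
4th diffs: 48, 48 (constant).
Newton forward-difference form: w_n = -6 + 12·C(n,1) + 68·C(n,2) + 108·C(n,3) + 48·C(n,4).
At n = 13: n = 13, so w_{13} = -6 + 156 + 5304 + 30888 + 34320 = 70662.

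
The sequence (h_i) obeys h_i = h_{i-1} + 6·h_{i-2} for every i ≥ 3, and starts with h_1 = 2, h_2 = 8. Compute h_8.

5300

h_3 = 20, h_4 = 68, h_5 = 188, h_6 = 596, h_7 = 1724, h_8 = 5300.
(Characteristic roots are 3 and -2.)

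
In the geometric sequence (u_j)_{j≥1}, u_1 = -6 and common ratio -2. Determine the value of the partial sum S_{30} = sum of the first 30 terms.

2147483646

u_j = (-6)·(-2)^(j-1).
S = (-6)·((-2)^30 - 1)/(-2 - 1) = (-6)·(1073741824 - 1)/(-3) = 2147483646.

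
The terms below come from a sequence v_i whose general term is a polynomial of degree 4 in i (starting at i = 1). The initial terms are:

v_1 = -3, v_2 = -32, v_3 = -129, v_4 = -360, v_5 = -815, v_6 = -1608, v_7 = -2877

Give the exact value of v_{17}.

1st diffs: -29, -97, -231, -455, -793, -1269.
2nd diffs: -68, -134, -224, -338, -476.
3rd diffs: -66, -90, -114, -138.
4th diffs: -24, -24, -24 (constant).
Newton forward-difference form: v_i = -3 + (-29)·C(i-1,1) + (-68)·C(i-1,2) + (-66)·C(i-1,3) + (-24)·C(i-1,4).
At i = 17: i-1 = 16, so v_{17} = -3 - 464 - 8160 - 36960 - 43680 = -89267.

-89267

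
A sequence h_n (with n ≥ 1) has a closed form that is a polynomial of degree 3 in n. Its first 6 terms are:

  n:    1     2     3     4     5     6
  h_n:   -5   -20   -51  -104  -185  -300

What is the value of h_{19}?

1st diffs: -15, -31, -53, -81, -115.
2nd diffs: -16, -22, -28, -34.
3rd diffs: -6, -6, -6 (constant).
Newton forward-difference form: h_n = -5 + (-15)·C(n-1,1) + (-16)·C(n-1,2) + (-6)·C(n-1,3).
At n = 19: n-1 = 18, so h_{19} = -5 - 270 - 2448 - 4896 = -7619.

-7619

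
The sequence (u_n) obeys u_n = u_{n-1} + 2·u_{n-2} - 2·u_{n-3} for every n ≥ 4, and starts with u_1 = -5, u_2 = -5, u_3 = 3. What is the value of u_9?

115

Iterate the recurrence:
u_4 = 3  u_5 = 19  u_6 = 19  u_7 = 51  u_8 = 51  u_9 = 115.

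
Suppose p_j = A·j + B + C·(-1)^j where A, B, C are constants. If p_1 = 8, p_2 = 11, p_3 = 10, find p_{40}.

49

At j = 1, 2, 3: A + B - C = 8; 2A + B + C = 11; 3A + B - C = 10.
Subtracting the first from the second: A + 2C = 3.
Subtracting the second from the third: A - 2C = -1.
Solving: C = 1, A = 1, then B = 8.
So p_j = 1·j + 8 + 1·(-1)^j; at j=40 this is 49.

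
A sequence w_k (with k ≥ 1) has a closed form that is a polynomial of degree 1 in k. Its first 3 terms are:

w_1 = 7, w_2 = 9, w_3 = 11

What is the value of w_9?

23

1st diffs: 2, 2 (constant).
So w_k = 2k + 5.
Evaluating at k = 9 gives w_9 = 23.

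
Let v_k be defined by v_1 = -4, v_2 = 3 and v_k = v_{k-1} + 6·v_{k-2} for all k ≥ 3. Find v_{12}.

-171003

Step forward from the initial values:
v_3 = -21;  v_4 = -3;  v_5 = -129;  v_6 = -147;  v_7 = -921;  v_8 = -1803;  v_9 = -7329;  v_{10} = -18147;  v_{11} = -62121;  v_{12} = -171003.
(Characteristic roots are 3 and -2.)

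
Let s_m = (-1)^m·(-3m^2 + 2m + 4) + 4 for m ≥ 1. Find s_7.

(-1)^7 = -1; -3m^2 + 2m + 4 at m=7 is -129; so s_7 = 133.

133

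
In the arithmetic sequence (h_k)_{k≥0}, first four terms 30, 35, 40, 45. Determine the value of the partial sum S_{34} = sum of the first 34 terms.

3825

Common difference d = 5.
h_k = 30 + (k - 0)·5.
h_{33} = 195; S = 34·(30 + 195)/2 = 3825.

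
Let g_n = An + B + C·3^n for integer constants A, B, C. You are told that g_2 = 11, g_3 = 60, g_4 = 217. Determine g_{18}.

Plug in n = 2, 3, 4: 2A + B + 9C = 11; 3A + B + 27C = 60; 4A + B + 81C = 217.
Subtracting the first from the second: A + 18C = 49.
Subtracting the second from the third: A + 54C = 157.
Solving: C = 3, A = -5, then B = -6.
Hence g_{18} = -5·18 + (-6) + 3·387420489 = 1162261371.

1162261371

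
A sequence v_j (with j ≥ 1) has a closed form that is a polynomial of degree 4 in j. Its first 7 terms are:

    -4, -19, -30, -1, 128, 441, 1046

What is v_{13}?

19880

1st diffs: -15, -11, 29, 129, 313, 605.
2nd diffs: 4, 40, 100, 184, 292.
3rd diffs: 36, 60, 84, 108.
4th diffs: 24, 24, 24 (constant).
Newton forward-difference form: v_j = -4 + (-15)·C(j-1,1) + 4·C(j-1,2) + 36·C(j-1,3) + 24·C(j-1,4).
At j = 13: j-1 = 12, so v_{13} = -4 - 180 + 264 + 7920 + 11880 = 19880.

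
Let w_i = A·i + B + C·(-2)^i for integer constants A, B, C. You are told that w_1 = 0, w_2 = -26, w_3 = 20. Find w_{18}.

-1048618

Plug in i = 1, 2, 3: A + B - 2C = 0; 2A + B + 4C = -26; 3A + B - 8C = 20.
Subtracting the first from the second: A + 6C = -26.
Subtracting the second from the third: A - 12C = 46.
Solving: C = -4, A = -2, then B = -6.
So w_i = -2·i + (-6) + (-4)·(-2)^i; at i=18 this is -1048618.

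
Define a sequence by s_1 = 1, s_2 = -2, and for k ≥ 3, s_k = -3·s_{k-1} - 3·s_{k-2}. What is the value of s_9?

-81

Step forward from the initial values:
s_3 = 3;  s_4 = -3;  s_5 = 0;  s_6 = 9;  s_7 = -27;  s_8 = 54;  s_9 = -81.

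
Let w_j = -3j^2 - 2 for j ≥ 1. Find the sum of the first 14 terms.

Over j = 1..14: Σj = 105, Σj² = 1015.
Total = (-3)·1015 + (-2)·14 = -3073.

-3073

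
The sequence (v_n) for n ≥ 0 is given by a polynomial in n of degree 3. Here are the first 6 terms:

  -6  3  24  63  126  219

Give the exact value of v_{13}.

1st diffs: 9, 21, 39, 63, 93.
2nd diffs: 12, 18, 24, 30.
3rd diffs: 6, 6, 6 (constant).
Newton forward-difference form: v_n = -6 + 9·C(n,1) + 12·C(n,2) + 6·C(n,3).
At n = 13: n = 13, so v_{13} = -6 + 117 + 936 + 1716 = 2763.

2763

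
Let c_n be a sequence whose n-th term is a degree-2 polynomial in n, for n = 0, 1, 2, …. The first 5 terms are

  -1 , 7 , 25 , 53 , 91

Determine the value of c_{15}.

1st diffs: 8, 18, 28, 38.
2nd diffs: 10, 10, 10 (constant).
Newton forward-difference form: c_n = -1 + 8·C(n,1) + 10·C(n,2).
At n = 15: n = 15, so c_{15} = -1 + 120 + 1050 = 1169.

1169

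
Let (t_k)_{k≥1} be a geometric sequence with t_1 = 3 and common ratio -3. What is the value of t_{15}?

t_k = 3·(-3)^(k-1).
t_{15} = 3·(-3)^14 = 14348907.

14348907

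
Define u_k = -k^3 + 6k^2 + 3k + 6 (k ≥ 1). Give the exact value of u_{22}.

u_{22} = -1·22^3 + 6·22^2 + 3·22 + 6 = -7672.

-7672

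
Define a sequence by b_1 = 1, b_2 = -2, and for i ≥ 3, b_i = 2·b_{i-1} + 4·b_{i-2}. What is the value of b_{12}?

-69632

Compute successive terms:
b_3 = 0; b_4 = -8; b_5 = -16; b_6 = -64; b_7 = -192; b_8 = -640; b_9 = -2048; b_{10} = -6656; b_{11} = -21504; b_{12} = -69632.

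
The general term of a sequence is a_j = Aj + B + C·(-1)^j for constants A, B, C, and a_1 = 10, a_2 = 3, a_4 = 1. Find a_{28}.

The three given values yield: A + B - C = 10; 2A + B + C = 3; 4A + B + C = 1.
Subtracting the first from the second: A + 2C = -7.
Subtracting the second from the third: 2A = -2.
Solving: C = -3, A = -1, then B = 8.
Therefore a_{28} = -28 + 8 + (-3)·1 = -23.

-23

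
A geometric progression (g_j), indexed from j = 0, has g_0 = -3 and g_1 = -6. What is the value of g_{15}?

-98304

Common ratio r = 2.
g_j = (-3)·2^(j-0).
g_{15} = (-3)·2^15 = -98304.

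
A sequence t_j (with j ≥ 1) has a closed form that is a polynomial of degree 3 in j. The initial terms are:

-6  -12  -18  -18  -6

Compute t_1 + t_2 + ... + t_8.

204

1st diffs: -6, -6, 0, 12.
2nd diffs: 0, 6, 12.
3rd diffs: 6, 6 (constant).
Newton forward-difference form: t_j = -6 + (-6)·C(j-1,1) + 6·C(j-1,3).
Continuing: 24, 78, 162.
Summing j = 1..8 (8 terms) gives 204.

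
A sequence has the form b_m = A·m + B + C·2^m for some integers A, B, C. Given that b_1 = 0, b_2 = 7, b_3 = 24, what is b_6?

Write the equations: A + B + 2C = 0; 2A + B + 4C = 7; 3A + B + 8C = 24.
Subtracting the first from the second: A + 2C = 7.
Subtracting the second from the third: A + 4C = 17.
Solving: C = 5, A = -3, then B = -7.
Hence b_6 = -3·6 + (-7) + 5·64 = 295.

295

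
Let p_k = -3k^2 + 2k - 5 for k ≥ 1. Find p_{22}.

p_{22} = -3·22^2 + 2·22 - 5 = -1413.

-1413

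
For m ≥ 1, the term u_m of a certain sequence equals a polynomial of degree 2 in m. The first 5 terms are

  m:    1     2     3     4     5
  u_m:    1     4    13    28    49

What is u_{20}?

1st diffs: 3, 9, 15, 21.
2nd diffs: 6, 6, 6 (constant).
Newton forward-difference form: u_m = 1 + 3·C(m-1,1) + 6·C(m-1,2).
At m = 20: m-1 = 19, so u_{20} = 1 + 57 + 1026 = 1084.

1084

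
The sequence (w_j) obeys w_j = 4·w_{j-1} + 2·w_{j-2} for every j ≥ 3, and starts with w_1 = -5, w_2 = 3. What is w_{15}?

w_3 = 2  w_4 = 14  w_5 = 60  …  w_{12} = 2078944  w_{13} = 9250240  w_{14} = 41158848  w_{15} = 183135872.

183135872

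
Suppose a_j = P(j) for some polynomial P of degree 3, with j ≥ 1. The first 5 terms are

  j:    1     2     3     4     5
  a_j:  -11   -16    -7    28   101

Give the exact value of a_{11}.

2009

1st diffs: -5, 9, 35, 73.
2nd diffs: 14, 26, 38.
3rd diffs: 12, 12 (constant).
So a_j = 2j^3 - 5j^2 - 4j - 4.
Evaluating at j = 11 gives a_{11} = 2009.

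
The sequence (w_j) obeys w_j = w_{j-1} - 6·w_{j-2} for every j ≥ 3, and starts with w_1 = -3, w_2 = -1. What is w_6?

Applying the relation repeatedly:
w_3 = 17, w_4 = 23, w_5 = -79, w_6 = -217.

-217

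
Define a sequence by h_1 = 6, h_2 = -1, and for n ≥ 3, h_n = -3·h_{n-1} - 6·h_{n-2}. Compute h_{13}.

Compute successive terms:
h_3 = -33; h_4 = 105; h_5 = -117; …; h_{10} = 18873; h_{11} = -54189; h_{12} = 49329; h_{13} = 177147.

177147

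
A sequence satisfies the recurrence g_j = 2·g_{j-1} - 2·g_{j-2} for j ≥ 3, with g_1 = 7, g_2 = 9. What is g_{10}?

144

Applying the relation repeatedly:
g_3 = 4; g_4 = -10; g_5 = -28; g_6 = -36; g_7 = -16; g_8 = 40; g_9 = 112; g_{10} = 144.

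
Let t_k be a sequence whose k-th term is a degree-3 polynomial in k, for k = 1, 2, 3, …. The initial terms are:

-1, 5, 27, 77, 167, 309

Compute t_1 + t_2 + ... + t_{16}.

1st diffs: 6, 22, 50, 90, 142.
2nd diffs: 16, 28, 40, 52.
3rd diffs: 12, 12, 12 (constant).
Newton forward-difference form: t_k = -1 + 6·C(k-1,1) + 16·C(k-1,2) + 12·C(k-1,3).
Continuing: …, 515, 797, 1167, 1637, …, t_{16} = 7229.
Summing k = 1..16 (16 terms) gives 31504.

31504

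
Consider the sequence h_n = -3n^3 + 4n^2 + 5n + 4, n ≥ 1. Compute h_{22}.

h_{22} = -3·22^3 + 4·22^2 + 5·22 + 4 = -29894.

-29894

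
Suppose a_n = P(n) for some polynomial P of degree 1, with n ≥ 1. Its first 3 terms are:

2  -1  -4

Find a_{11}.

1st diffs: -3, -3 (constant).
So a_n = -3n + 5.
Evaluating at n = 11 gives a_{11} = -28.

-28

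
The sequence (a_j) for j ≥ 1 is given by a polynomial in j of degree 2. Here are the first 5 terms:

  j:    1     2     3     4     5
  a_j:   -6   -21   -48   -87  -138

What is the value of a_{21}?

1st diffs: -15, -27, -39, -51.
2nd diffs: -12, -12, -12 (constant).
Newton forward-difference form: a_j = -6 + (-15)·C(j-1,1) + (-12)·C(j-1,2).
At j = 21: j-1 = 20, so a_{21} = -6 - 300 - 2280 = -2586.

-2586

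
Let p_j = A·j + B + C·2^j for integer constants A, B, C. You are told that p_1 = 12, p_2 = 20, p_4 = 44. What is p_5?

Plug in j = 1, 2, 4: A + B + 2C = 12; 2A + B + 4C = 20; 4A + B + 16C = 44.
Subtracting the first from the second: A + 2C = 8.
Subtracting the second from the third: 2A + 12C = 24.
Solving: C = 1, A = 6, then B = 4.
Hence p_5 = 6·5 + 4 + 1·32 = 66.

66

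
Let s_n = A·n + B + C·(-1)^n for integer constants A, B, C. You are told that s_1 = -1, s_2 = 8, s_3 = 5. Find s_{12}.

38

At n = 1, 2, 3: A + B - C = -1; 2A + B + C = 8; 3A + B - C = 5.
Subtracting the first from the second: A + 2C = 9.
Subtracting the second from the third: A - 2C = -3.
Solving: C = 3, A = 3, then B = -1.
Hence s_{12} = 3·12 + (-1) + 3·1 = 38.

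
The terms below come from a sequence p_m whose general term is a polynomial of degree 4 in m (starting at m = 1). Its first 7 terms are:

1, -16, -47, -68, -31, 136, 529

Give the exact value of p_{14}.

1st diffs: -17, -31, -21, 37, 167, 393.
2nd diffs: -14, 10, 58, 130, 226.
3rd diffs: 24, 48, 72, 96.
4th diffs: 24, 24, 24 (constant).
Newton forward-difference form: p_m = 1 + (-17)·C(m-1,1) + (-14)·C(m-1,2) + 24·C(m-1,3) + 24·C(m-1,4).
At m = 14: m-1 = 13, so p_{14} = 1 - 221 - 1092 + 6864 + 17160 = 22712.

22712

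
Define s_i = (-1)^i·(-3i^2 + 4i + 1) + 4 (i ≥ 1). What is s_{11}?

(-1)^11 = -1; -3i^2 + 4i + 1 at i=11 is -318; so s_{11} = 322.

322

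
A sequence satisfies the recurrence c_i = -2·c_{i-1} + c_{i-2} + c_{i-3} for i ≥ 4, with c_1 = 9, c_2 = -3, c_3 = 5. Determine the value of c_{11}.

1104

Applying the relation repeatedly:
c_4 = -4, c_5 = 10, c_6 = -19, c_7 = 44, c_8 = -97, c_9 = 219, c_{10} = -491, c_{11} = 1104.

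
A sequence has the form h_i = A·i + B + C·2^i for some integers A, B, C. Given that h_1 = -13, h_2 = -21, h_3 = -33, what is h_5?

-89

Plug in i = 1, 2, 3: A + B + 2C = -13; 2A + B + 4C = -21; 3A + B + 8C = -33.
Subtracting the first from the second: A + 2C = -8.
Subtracting the second from the third: A + 4C = -12.
Solving: C = -2, A = -4, then B = -5.
Hence h_5 = -4·5 + (-5) + (-2)·32 = -89.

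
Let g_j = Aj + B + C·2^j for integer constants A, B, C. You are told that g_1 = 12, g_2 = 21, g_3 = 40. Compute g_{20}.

5242863

At j = 1, 2, 3: A + B + 2C = 12; 2A + B + 4C = 21; 3A + B + 8C = 40.
Subtracting the first from the second: A + 2C = 9.
Subtracting the second from the third: A + 4C = 19.
Solving: C = 5, A = -1, then B = 3.
Therefore g_{20} = -20 + 3 + 5·1048576 = 5242863.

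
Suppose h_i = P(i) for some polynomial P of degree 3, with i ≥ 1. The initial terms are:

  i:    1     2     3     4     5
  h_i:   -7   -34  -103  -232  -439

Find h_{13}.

-7063

1st diffs: -27, -69, -129, -207.
2nd diffs: -42, -60, -78.
3rd diffs: -18, -18 (constant).
Newton forward-difference form: h_i = -7 + (-27)·C(i-1,1) + (-42)·C(i-1,2) + (-18)·C(i-1,3).
At i = 13: i-1 = 12, so h_{13} = -7 - 324 - 2772 - 3960 = -7063.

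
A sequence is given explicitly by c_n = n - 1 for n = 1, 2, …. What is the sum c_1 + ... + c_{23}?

Over n = 1..23: Σn = 276.
Total = (1)·276 + (-1)·23 = 253.

253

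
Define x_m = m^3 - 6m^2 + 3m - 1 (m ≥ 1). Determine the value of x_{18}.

x_{18} = 1·18^3 - 6·18^2 + 3·18 - 1 = 3941.

3941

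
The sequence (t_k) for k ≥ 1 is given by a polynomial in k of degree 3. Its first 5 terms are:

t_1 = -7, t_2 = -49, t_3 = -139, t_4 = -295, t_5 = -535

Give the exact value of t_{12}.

-6079

1st diffs: -42, -90, -156, -240.
2nd diffs: -48, -66, -84.
3rd diffs: -18, -18 (constant).
Newton forward-difference form: t_k = -7 + (-42)·C(k-1,1) + (-48)·C(k-1,2) + (-18)·C(k-1,3).
At k = 12: k-1 = 11, so t_{12} = -7 - 462 - 2640 - 2970 = -6079.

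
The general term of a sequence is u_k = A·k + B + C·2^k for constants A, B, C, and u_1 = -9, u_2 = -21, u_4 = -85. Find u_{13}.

-40983

Write the equations: A + B + 2C = -9; 2A + B + 4C = -21; 4A + B + 16C = -85.
Subtracting the first from the second: A + 2C = -12.
Subtracting the second from the third: 2A + 12C = -64.
Solving: C = -5, A = -2, then B = 3.
So u_k = -2·k + 3 + (-5)·2^k; at k=13 this is -40983.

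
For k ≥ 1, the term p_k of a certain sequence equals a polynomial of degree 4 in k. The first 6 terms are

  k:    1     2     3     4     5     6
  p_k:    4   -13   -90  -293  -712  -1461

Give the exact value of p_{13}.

-30560

1st diffs: -17, -77, -203, -419, -749.
2nd diffs: -60, -126, -216, -330.
3rd diffs: -66, -90, -114.
4th diffs: -24, -24 (constant).
Newton forward-difference form: p_k = 4 + (-17)·C(k-1,1) + (-60)·C(k-1,2) + (-66)·C(k-1,3) + (-24)·C(k-1,4).
At k = 13: k-1 = 12, so p_{13} = 4 - 204 - 3960 - 14520 - 11880 = -30560.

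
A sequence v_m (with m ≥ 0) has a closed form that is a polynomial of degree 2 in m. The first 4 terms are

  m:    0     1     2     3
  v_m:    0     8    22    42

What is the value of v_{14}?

1st diffs: 8, 14, 20.
2nd diffs: 6, 6 (constant).
Newton forward-difference form: v_m = 8·C(m,1) + 6·C(m,2).
At m = 14: m = 14, so v_{14} = 112 + 546 = 658.

658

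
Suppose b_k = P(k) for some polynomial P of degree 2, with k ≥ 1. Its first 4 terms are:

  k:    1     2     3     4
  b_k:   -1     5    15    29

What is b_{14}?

1st diffs: 6, 10, 14.
2nd diffs: 4, 4 (constant).
Newton forward-difference form: b_k = -1 + 6·C(k-1,1) + 4·C(k-1,2).
At k = 14: k-1 = 13, so b_{14} = -1 + 78 + 312 = 389.

389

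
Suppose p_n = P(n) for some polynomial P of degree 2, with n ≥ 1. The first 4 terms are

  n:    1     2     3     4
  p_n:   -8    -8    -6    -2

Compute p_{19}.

1st diffs: 0, 2, 4.
2nd diffs: 2, 2 (constant).
Newton forward-difference form: p_n = -8 + 2·C(n-1,2).
At n = 19: n-1 = 18, so p_{19} = -8 + 306 = 298.

298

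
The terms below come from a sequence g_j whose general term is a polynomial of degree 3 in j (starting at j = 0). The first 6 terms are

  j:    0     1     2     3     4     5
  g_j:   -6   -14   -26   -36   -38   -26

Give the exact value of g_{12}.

1st diffs: -8, -12, -10, -2, 12.
2nd diffs: -4, 2, 8, 14.
3rd diffs: 6, 6, 6 (constant).
Newton forward-difference form: g_j = -6 + (-8)·C(j,1) + (-4)·C(j,2) + 6·C(j,3).
At j = 12: j = 12, so g_{12} = -6 - 96 - 264 + 1320 = 954.

954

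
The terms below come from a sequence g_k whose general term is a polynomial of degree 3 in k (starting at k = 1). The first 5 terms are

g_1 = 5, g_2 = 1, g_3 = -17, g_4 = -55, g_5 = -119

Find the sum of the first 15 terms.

-14905

1st diffs: -4, -18, -38, -64.
2nd diffs: -14, -20, -26.
3rd diffs: -6, -6 (constant).
Newton forward-difference form: g_k = 5 + (-4)·C(k-1,1) + (-14)·C(k-1,2) + (-6)·C(k-1,3).
Continuing: …, -215, -349, -527, -755, …, g_{15} = -3509.
Summing k = 1..15 (15 terms) gives -14905.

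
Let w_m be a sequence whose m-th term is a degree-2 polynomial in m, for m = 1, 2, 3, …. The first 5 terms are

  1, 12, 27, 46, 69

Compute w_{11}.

1st diffs: 11, 15, 19, 23.
2nd diffs: 4, 4, 4 (constant).
Newton forward-difference form: w_m = 1 + 11·C(m-1,1) + 4·C(m-1,2).
At m = 11: m-1 = 10, so w_{11} = 1 + 110 + 180 = 291.

291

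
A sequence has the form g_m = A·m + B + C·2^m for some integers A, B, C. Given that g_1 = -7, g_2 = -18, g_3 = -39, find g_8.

Plug in m = 1, 2, 3: A + B + 2C = -7; 2A + B + 4C = -18; 3A + B + 8C = -39.
Subtracting the first from the second: A + 2C = -11.
Subtracting the second from the third: A + 4C = -21.
Solving: C = -5, A = -1, then B = 4.
Therefore g_8 = -8 + 4 + (-5)·256 = -1284.

-1284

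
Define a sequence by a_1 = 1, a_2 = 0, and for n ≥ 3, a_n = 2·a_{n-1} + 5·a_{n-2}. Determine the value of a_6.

a_3 = 5  a_4 = 10  a_5 = 45  a_6 = 140.

140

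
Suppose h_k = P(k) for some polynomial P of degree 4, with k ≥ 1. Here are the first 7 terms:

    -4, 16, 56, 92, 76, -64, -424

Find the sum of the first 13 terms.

-40820

1st diffs: 20, 40, 36, -16, -140, -360.
2nd diffs: 20, -4, -52, -124, -220.
3rd diffs: -24, -48, -72, -96.
4th diffs: -24, -24, -24 (constant).
So h_k = -k^4 + 6k^3 - k^2 - 4k - 4.
Continuing: …, -1124, -2308, -4144, -6824, …, h_{13} = -15604.
Summing k = 1..13 (13 terms) gives -40820.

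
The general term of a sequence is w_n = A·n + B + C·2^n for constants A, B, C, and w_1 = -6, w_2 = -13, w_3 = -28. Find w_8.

The three given values yield: A + B + 2C = -6; 2A + B + 4C = -13; 3A + B + 8C = -28.
Subtracting the first from the second: A + 2C = -7.
Subtracting the second from the third: A + 4C = -15.
Solving: C = -4, A = 1, then B = 1.
So w_n = 1·n + 1 + (-4)·2^n; at n=8 this is -1015.

-1015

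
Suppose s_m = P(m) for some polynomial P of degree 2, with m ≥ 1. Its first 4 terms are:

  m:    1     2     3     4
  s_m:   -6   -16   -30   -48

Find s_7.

1st diffs: -10, -14, -18.
2nd diffs: -4, -4 (constant).
So s_m = -2m^2 - 4m.
Evaluating at m = 7 gives s_7 = -126.

-126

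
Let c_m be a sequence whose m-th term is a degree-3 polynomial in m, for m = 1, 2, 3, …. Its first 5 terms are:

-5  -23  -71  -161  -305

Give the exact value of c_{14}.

1st diffs: -18, -48, -90, -144.
2nd diffs: -30, -42, -54.
3rd diffs: -12, -12 (constant).
So c_m = -2m^3 - 3m^2 + 5m - 5.
Evaluating at m = 14 gives c_{14} = -6011.

-6011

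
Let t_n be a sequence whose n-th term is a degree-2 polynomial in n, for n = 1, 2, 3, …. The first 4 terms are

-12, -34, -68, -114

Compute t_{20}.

1st diffs: -22, -34, -46.
2nd diffs: -12, -12 (constant).
So t_n = -6n^2 - 4n - 2.
Evaluating at n = 20 gives t_{20} = -2482.

-2482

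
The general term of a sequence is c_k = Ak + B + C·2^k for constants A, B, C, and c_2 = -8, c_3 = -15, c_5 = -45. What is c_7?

-147

Write the equations: 2A + B + 4C = -8; 3A + B + 8C = -15; 5A + B + 32C = -45.
Subtracting the first from the second: A + 4C = -7.
Subtracting the second from the third: 2A + 24C = -30.
Solving: C = -1, A = -3, then B = 2.
So c_k = -3·k + 2 + (-1)·2^k; at k=7 this is -147.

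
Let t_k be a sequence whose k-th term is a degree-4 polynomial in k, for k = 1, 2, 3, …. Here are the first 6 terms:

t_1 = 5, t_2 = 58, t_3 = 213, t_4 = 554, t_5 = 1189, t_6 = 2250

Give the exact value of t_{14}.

49834

1st diffs: 53, 155, 341, 635, 1061.
2nd diffs: 102, 186, 294, 426.
3rd diffs: 84, 108, 132.
4th diffs: 24, 24 (constant).
So t_k = k^4 + 4k^3 + 2k^2 + 4k - 6.
Evaluating at k = 14 gives t_{14} = 49834.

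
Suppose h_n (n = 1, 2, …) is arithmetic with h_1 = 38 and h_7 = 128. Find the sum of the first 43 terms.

15179

Common difference d = (128 - 38) / (7 - 1) = 15.
h_n = 38 + (n - 1)·15.
h_{43} = 668; S = 43·(38 + 668)/2 = 15179.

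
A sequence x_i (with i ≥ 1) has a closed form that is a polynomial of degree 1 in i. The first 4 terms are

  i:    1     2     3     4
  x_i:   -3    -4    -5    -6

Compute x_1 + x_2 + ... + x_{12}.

-102

1st diffs: -1, -1, -1 (constant).
So x_i = -i - 2.
Continuing: …, -7, -8, -9, -10, …, x_{12} = -14.
Summing i = 1..12 (12 terms) gives -102.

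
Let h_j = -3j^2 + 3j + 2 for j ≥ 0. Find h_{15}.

h_{15} = -3·15^2 + 3·15 + 2 = -628.

-628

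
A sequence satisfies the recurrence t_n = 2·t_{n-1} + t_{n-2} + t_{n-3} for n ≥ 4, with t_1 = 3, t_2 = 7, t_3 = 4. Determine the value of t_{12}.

31835

Compute successive terms:
t_4 = 18, t_5 = 47, t_6 = 116, t_7 = 297, t_8 = 757, t_9 = 1927, t_{10} = 4908, t_{11} = 12500, t_{12} = 31835.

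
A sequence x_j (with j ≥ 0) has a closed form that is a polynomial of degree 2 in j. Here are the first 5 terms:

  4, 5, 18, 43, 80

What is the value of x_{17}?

1st diffs: 1, 13, 25, 37.
2nd diffs: 12, 12, 12 (constant).
So x_j = 6j^2 - 5j + 4.
Evaluating at j = 17 gives x_{17} = 1653.

1653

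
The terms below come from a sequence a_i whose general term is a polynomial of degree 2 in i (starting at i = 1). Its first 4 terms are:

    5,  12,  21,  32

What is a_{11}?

1st diffs: 7, 9, 11.
2nd diffs: 2, 2 (constant).
So a_i = i^2 + 4i.
Evaluating at i = 11 gives a_{11} = 165.

165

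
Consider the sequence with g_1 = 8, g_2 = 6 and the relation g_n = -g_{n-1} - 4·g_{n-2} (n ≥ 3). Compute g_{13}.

Iterate the recurrence:
g_3 = -38, g_4 = 14, g_5 = 138, …, g_{10} = -4834, g_{11} = 3642, g_{12} = 15694, g_{13} = -30262.

-30262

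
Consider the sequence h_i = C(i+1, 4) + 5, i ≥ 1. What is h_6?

C(7, 4) = 35, so h_6 = 40.

40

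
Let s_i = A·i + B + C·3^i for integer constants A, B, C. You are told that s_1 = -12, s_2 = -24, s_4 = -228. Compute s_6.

-2160

At i = 1, 2, 4: A + B + 3C = -12; 2A + B + 9C = -24; 4A + B + 81C = -228.
Subtracting the first from the second: A + 6C = -12.
Subtracting the second from the third: 2A + 72C = -204.
Solving: C = -3, A = 6, then B = -9.
Therefore s_6 = 36 + (-9) + (-3)·729 = -2160.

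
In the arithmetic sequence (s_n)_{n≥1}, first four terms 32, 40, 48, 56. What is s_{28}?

248

Common difference d = 8.
s_n = 32 + (n - 1)·8.
s_{28} = 32 + 27·8 = 248.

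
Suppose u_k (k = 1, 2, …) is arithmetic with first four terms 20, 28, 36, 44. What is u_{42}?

Common difference d = 8.
u_k = 20 + (k - 1)·8.
u_{42} = 20 + 41·8 = 348.

348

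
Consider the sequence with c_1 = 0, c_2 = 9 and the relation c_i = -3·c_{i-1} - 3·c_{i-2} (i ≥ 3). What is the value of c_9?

729

Applying the relation repeatedly:
c_3 = -27; c_4 = 54; c_5 = -81; c_6 = 81; c_7 = 0; c_8 = -243; c_9 = 729.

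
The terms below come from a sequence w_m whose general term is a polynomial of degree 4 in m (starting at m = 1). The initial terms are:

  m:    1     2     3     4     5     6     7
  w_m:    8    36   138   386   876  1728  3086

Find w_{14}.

1st diffs: 28, 102, 248, 490, 852, 1358.
2nd diffs: 74, 146, 242, 362, 506.
3rd diffs: 72, 96, 120, 144.
4th diffs: 24, 24, 24 (constant).
Newton forward-difference form: w_m = 8 + 28·C(m-1,1) + 74·C(m-1,2) + 72·C(m-1,3) + 24·C(m-1,4).
At m = 14: m-1 = 13, so w_{14} = 8 + 364 + 5772 + 20592 + 17160 = 43896.

43896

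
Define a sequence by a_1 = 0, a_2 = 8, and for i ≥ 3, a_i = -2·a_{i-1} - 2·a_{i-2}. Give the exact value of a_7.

Iterate the recurrence:
a_3 = -16; a_4 = 16; a_5 = 0; a_6 = -32; a_7 = 64.

64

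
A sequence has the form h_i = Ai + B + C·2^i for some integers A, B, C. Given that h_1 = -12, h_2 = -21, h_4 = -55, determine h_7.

-294

At i = 1, 2, 4: A + B + 2C = -12; 2A + B + 4C = -21; 4A + B + 16C = -55.
Subtracting the first from the second: A + 2C = -9.
Subtracting the second from the third: 2A + 12C = -34.
Solving: C = -2, A = -5, then B = -3.
So h_i = -5·i + (-3) + (-2)·2^i; at i=7 this is -294.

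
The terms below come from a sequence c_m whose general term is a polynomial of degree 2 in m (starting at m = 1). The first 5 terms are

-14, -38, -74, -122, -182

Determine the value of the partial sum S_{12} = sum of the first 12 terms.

1st diffs: -24, -36, -48, -60.
2nd diffs: -12, -12, -12 (constant).
Newton forward-difference form: c_m = -14 + (-24)·C(m-1,1) + (-12)·C(m-1,2).
Continuing: …, -254, -338, -434, -542, …, c_{12} = -938.
Summing m = 1..12 (12 terms) gives -4392.

-4392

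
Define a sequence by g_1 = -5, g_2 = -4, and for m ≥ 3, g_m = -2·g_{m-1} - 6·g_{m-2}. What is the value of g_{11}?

Iterate the recurrence:
g_3 = 38  g_4 = -52  g_5 = -124  g_6 = 560  g_7 = -376  g_8 = -2608  g_9 = 7472  g_{10} = 704  g_{11} = -46240.

-46240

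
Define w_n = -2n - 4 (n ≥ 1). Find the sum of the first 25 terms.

-750

Over n = 1..25: Σn = 325.
Total = (-2)·325 + (-4)·25 = -750.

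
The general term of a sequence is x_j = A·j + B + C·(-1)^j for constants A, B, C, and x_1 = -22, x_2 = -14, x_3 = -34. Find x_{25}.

Write the equations: A + B - C = -22; 2A + B + C = -14; 3A + B - C = -34.
Subtracting the first from the second: A + 2C = 8.
Subtracting the second from the third: A - 2C = -20.
Solving: C = 7, A = -6, then B = -9.
Therefore x_{25} = -150 + (-9) + 7·(-1) = -166.

-166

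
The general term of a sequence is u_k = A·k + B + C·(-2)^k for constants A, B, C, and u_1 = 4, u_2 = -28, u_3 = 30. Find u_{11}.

Write the equations: A + B - 2C = 4; 2A + B + 4C = -28; 3A + B - 8C = 30.
Subtracting the first from the second: A + 6C = -32.
Subtracting the second from the third: A - 12C = 58.
Solving: C = -5, A = -2, then B = -4.
Therefore u_{11} = -22 + (-4) + (-5)·(-2048) = 10214.

10214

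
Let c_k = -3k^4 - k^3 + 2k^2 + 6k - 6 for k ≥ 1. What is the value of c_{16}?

c_{16} = -3·16^4 - 1·16^3 + 2·16^2 + 6·16 - 6 = -200102.

-200102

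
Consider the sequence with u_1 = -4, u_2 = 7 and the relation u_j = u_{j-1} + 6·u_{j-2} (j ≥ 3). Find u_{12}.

-27647

Applying the relation repeatedly:
u_3 = -17; u_4 = 25; u_5 = -77; u_6 = 73; u_7 = -389; u_8 = 49; u_9 = -2285; u_{10} = -1991; u_{11} = -15701; u_{12} = -27647.
(Characteristic roots are 3 and -2.)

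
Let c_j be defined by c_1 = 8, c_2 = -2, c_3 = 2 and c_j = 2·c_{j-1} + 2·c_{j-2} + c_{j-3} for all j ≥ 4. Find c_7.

Applying the relation repeatedly:
c_4 = 8; c_5 = 18; c_6 = 54; c_7 = 152.

152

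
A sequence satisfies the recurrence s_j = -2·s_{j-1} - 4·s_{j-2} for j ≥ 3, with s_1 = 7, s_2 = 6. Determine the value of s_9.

s_3 = -40  s_4 = 56  s_5 = 48  s_6 = -320  s_7 = 448  s_8 = 384  s_9 = -2560.

-2560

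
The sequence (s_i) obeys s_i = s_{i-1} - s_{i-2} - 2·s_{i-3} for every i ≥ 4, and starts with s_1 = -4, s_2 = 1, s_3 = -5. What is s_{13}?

Applying the relation repeatedly:
s_4 = 2, s_5 = 5, s_6 = 13, s_7 = 4, s_8 = -19, s_9 = -49, s_{10} = -38, s_{11} = 49, s_{12} = 185, s_{13} = 212.

212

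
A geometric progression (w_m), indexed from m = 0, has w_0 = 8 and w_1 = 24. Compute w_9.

157464

Common ratio r = 3.
w_m = 8·3^(m-0).
w_9 = 8·3^9 = 157464.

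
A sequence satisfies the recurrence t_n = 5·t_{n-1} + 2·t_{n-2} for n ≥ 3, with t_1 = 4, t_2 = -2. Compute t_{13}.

Applying the relation repeatedly:
t_3 = -2; t_4 = -14; t_5 = -74; …; t_{10} = -331502; t_{11} = -1780922; t_{12} = -9567614; t_{13} = -51399914.

-51399914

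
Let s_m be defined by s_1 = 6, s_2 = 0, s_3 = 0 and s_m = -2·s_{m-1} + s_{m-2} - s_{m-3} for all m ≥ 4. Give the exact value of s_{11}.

3270

Step forward from the initial values:
s_4 = -6;  s_5 = 12;  s_6 = -30;  s_7 = 78;  s_8 = -198;  s_9 = 504;  s_{10} = -1284;  s_{11} = 3270.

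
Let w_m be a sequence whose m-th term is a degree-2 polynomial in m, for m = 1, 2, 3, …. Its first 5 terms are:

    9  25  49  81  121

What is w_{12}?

625

1st diffs: 16, 24, 32, 40.
2nd diffs: 8, 8, 8 (constant).
Newton forward-difference form: w_m = 9 + 16·C(m-1,1) + 8·C(m-1,2).
At m = 12: m-1 = 11, so w_{12} = 9 + 176 + 440 = 625.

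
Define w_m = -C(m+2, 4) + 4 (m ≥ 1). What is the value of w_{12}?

C(14, 4) = 1001, so w_{12} = -997.

-997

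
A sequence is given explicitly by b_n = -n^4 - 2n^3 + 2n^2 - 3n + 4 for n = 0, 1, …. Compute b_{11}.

-17090

b_{11} = -1·11^4 - 2·11^3 + 2·11^2 - 3·11 + 4 = -17090.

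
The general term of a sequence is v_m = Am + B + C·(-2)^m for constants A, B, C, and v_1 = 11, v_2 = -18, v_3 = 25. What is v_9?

Plug in m = 1, 2, 3: A + B - 2C = 11; 2A + B + 4C = -18; 3A + B - 8C = 25.
Subtracting the first from the second: A + 6C = -29.
Subtracting the second from the third: A - 12C = 43.
Solving: C = -4, A = -5, then B = 8.
Hence v_9 = -5·9 + 8 + (-4)·(-512) = 2011.

2011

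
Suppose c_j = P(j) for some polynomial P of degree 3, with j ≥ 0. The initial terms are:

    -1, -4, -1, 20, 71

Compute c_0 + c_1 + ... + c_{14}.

1st diffs: -3, 3, 21, 51.
2nd diffs: 6, 18, 30.
3rd diffs: 12, 12 (constant).
So c_j = 2j^3 - 3j^2 - 2j - 1.
Continuing: …, 164, 311, 524, 815, …, c_{14} = 4871.
Summing j = 0..14 (15 terms) gives 18780.

18780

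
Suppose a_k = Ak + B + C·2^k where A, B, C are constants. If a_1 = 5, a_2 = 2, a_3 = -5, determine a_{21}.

-4194275

The three given values yield: A + B + 2C = 5; 2A + B + 4C = 2; 3A + B + 8C = -5.
Subtracting the first from the second: A + 2C = -3.
Subtracting the second from the third: A + 4C = -7.
Solving: C = -2, A = 1, then B = 8.
Therefore a_{21} = 21 + 8 + (-2)·2097152 = -4194275.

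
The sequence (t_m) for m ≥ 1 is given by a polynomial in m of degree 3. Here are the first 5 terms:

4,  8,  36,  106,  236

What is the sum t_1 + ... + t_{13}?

20098

1st diffs: 4, 28, 70, 130.
2nd diffs: 24, 42, 60.
3rd diffs: 18, 18 (constant).
So t_m = 3m^3 - 6m^2 + m + 6.
Continuing: …, 444, 748, 1166, 1716, …, t_{13} = 5596.
Summing m = 1..13 (13 terms) gives 20098.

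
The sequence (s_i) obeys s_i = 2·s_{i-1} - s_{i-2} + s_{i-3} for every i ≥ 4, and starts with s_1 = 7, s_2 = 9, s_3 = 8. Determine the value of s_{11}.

Iterate the recurrence:
s_4 = 14, s_5 = 29, s_6 = 52, s_7 = 89, s_8 = 155, s_9 = 273, s_{10} = 480, s_{11} = 842.

842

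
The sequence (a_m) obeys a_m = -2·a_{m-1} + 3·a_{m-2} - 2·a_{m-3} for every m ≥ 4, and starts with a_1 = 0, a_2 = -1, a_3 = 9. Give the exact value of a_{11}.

69333

a_4 = -21; a_5 = 71; a_6 = -223; a_7 = 701; a_8 = -2213; a_9 = 6975; a_{10} = -21991; a_{11} = 69333.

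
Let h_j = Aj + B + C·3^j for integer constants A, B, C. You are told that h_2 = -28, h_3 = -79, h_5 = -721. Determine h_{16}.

Write the equations: 2A + B + 9C = -28; 3A + B + 27C = -79; 5A + B + 243C = -721.
Subtracting the first from the second: A + 18C = -51.
Subtracting the second from the third: 2A + 216C = -642.
Solving: C = -3, A = 3, then B = -7.
Hence h_{16} = 3·16 + (-7) + (-3)·43046721 = -129140122.

-129140122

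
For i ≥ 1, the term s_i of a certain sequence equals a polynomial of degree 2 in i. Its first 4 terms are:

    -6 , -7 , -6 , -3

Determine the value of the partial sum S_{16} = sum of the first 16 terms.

904

1st diffs: -1, 1, 3.
2nd diffs: 2, 2 (constant).
Newton forward-difference form: s_i = -6 + (-1)·C(i-1,1) + 2·C(i-1,2).
Continuing: …, 2, 9, 18, 29, …, s_{16} = 189.
Summing i = 1..16 (16 terms) gives 904.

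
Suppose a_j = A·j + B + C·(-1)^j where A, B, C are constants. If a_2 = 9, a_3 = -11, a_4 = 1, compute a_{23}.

At j = 2, 3, 4: 2A + B + C = 9; 3A + B - C = -11; 4A + B + C = 1.
Subtracting the first from the second: A - 2C = -20.
Subtracting the second from the third: A + 2C = 12.
Solving: C = 8, A = -4, then B = 9.
So a_j = -4·j + 9 + 8·(-1)^j; at j=23 this is -91.

-91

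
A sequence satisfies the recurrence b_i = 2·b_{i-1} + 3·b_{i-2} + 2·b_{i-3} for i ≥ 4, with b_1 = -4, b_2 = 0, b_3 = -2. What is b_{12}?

-97692

Iterate the recurrence:
b_4 = -12;  b_5 = -30;  b_6 = -100;  b_7 = -314;  b_8 = -988;  b_9 = -3118;  b_{10} = -9828;  b_{11} = -30986;  b_{12} = -97692.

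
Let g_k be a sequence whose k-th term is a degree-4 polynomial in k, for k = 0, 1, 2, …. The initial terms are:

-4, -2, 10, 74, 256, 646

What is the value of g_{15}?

52946

1st diffs: 2, 12, 64, 182, 390.
2nd diffs: 10, 52, 118, 208.
3rd diffs: 42, 66, 90.
4th diffs: 24, 24 (constant).
Newton forward-difference form: g_k = -4 + 2·C(k,1) + 10·C(k,2) + 42·C(k,3) + 24·C(k,4).
At k = 15: k = 15, so g_{15} = -4 + 30 + 1050 + 19110 + 32760 = 52946.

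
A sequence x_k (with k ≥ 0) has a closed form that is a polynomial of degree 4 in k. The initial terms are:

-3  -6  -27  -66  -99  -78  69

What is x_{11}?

6894

1st diffs: -3, -21, -39, -33, 21, 147.
2nd diffs: -18, -18, 6, 54, 126.
3rd diffs: 0, 24, 48, 72.
4th diffs: 24, 24, 24 (constant).
Newton forward-difference form: x_k = -3 + (-3)·C(k,1) + (-18)·C(k,2) + 24·C(k,4).
At k = 11: k = 11, so x_{11} = -3 - 33 - 990 + 7920 = 6894.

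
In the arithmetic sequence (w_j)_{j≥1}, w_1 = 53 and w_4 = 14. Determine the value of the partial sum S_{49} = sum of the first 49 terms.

Common difference d = (14 - 53) / (4 - 1) = -13.
w_j = 53 + (j - 1)·(-13).
w_{49} = -571; S = 49·(53 + (-571))/2 = -12691.

-12691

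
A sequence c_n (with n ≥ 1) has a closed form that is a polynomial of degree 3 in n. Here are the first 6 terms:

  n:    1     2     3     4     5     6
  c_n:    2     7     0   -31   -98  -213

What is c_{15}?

-5388

1st diffs: 5, -7, -31, -67, -115.
2nd diffs: -12, -24, -36, -48.
3rd diffs: -12, -12, -12 (constant).
Newton forward-difference form: c_n = 2 + 5·C(n-1,1) + (-12)·C(n-1,2) + (-12)·C(n-1,3).
At n = 15: n-1 = 14, so c_{15} = 2 + 70 - 1092 - 4368 = -5388.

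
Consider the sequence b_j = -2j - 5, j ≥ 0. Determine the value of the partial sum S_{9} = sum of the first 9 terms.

Over j = 0..8: Σj = 36.
Total = (-2)·36 + (-5)·9 = -117.

-117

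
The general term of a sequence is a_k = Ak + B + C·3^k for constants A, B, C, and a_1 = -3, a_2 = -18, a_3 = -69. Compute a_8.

The three given values yield: A + B + 3C = -3; 2A + B + 9C = -18; 3A + B + 27C = -69.
Subtracting the first from the second: A + 6C = -15.
Subtracting the second from the third: A + 18C = -51.
Solving: C = -3, A = 3, then B = 3.
Therefore a_8 = 24 + 3 + (-3)·6561 = -19656.

-19656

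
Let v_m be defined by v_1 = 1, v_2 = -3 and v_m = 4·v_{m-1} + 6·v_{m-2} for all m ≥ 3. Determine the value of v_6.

Applying the relation repeatedly:
v_3 = -6  v_4 = -42  v_5 = -204  v_6 = -1068.

-1068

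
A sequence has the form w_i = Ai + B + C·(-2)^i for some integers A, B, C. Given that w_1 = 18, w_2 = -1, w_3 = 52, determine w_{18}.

Plug in i = 1, 2, 3: A + B - 2C = 18; 2A + B + 4C = -1; 3A + B - 8C = 52.
Subtracting the first from the second: A + 6C = -19.
Subtracting the second from the third: A - 12C = 53.
Solving: C = -4, A = 5, then B = 5.
Hence w_{18} = 5·18 + 5 + (-4)·262144 = -1048481.

-1048481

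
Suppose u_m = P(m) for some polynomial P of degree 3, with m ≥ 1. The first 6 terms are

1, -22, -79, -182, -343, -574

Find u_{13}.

-5159

1st diffs: -23, -57, -103, -161, -231.
2nd diffs: -34, -46, -58, -70.
3rd diffs: -12, -12, -12 (constant).
Newton forward-difference form: u_m = 1 + (-23)·C(m-1,1) + (-34)·C(m-1,2) + (-12)·C(m-1,3).
At m = 13: m-1 = 12, so u_{13} = 1 - 276 - 2244 - 2640 = -5159.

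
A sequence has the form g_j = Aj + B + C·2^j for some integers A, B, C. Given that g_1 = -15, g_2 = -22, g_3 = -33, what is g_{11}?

-4137

Plug in j = 1, 2, 3: A + B + 2C = -15; 2A + B + 4C = -22; 3A + B + 8C = -33.
Subtracting the first from the second: A + 2C = -7.
Subtracting the second from the third: A + 4C = -11.
Solving: C = -2, A = -3, then B = -8.
Hence g_{11} = -3·11 + (-8) + (-2)·2048 = -4137.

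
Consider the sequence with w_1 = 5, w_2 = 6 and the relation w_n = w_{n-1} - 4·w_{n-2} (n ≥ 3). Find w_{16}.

Step forward from the initial values:
w_3 = -14;  w_4 = -38;  w_5 = 18;  …;  w_{13} = -21166;  w_{14} = -20502;  w_{15} = 64162;  w_{16} = 146170.

146170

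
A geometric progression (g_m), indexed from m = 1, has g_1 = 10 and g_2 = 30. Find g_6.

2430

Common ratio r = 3.
g_m = 10·3^(m-1).
g_6 = 10·3^5 = 2430.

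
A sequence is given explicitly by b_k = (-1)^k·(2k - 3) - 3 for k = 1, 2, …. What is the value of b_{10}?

(-1)^10 = 1; 2k - 3 at k=10 is 17; so b_{10} = 14.

14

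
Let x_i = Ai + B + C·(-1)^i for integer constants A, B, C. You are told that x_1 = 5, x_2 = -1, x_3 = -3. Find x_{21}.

The three given values yield: A + B - C = 5; 2A + B + C = -1; 3A + B - C = -3.
Subtracting the first from the second: A + 2C = -6.
Subtracting the second from the third: A - 2C = -2.
Solving: C = -1, A = -4, then B = 8.
Hence x_{21} = -4·21 + 8 + (-1)·(-1) = -75.

-75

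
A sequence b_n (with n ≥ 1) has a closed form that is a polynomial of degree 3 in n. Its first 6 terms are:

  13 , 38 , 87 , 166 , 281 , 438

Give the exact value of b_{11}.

1st diffs: 25, 49, 79, 115, 157.
2nd diffs: 24, 30, 36, 42.
3rd diffs: 6, 6, 6 (constant).
Newton forward-difference form: b_n = 13 + 25·C(n-1,1) + 24·C(n-1,2) + 6·C(n-1,3).
At n = 11: n-1 = 10, so b_{11} = 13 + 250 + 1080 + 720 = 2063.

2063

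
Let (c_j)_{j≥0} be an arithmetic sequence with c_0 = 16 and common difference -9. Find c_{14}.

-110

c_j = 16 + (j - 0)·(-9).
c_{14} = 16 + 14·(-9) = -110.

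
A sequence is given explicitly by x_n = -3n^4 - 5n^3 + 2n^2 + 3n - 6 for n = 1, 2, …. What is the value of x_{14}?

x_{14} = -3·14^4 - 5·14^3 + 2·14^2 + 3·14 - 6 = -128540.

-128540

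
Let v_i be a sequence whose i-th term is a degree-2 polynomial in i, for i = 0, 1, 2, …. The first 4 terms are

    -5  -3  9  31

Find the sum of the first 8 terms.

1st diffs: 2, 12, 22.
2nd diffs: 10, 10 (constant).
Newton forward-difference form: v_i = -5 + 2·C(i,1) + 10·C(i,2).
Continuing: 63, 105, 157, 219.
Summing i = 0..7 (8 terms) gives 576.

576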